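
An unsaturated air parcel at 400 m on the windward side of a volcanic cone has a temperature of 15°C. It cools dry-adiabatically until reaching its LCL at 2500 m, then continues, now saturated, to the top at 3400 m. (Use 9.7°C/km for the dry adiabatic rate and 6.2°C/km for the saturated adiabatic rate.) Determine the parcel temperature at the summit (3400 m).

Dry to 2500 m: -9.7 × 2.1 km = -20.37°C, so T = -5.37°C.
Saturated to 3400 m: -6.2 × 0.9 km = -5.58°C, so T = -10.95°C.

-10.95°C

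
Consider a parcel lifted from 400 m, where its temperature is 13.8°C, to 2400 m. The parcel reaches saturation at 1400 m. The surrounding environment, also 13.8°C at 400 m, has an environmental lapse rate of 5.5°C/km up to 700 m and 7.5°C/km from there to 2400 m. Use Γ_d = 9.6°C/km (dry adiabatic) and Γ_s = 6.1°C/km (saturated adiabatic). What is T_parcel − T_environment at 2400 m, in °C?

Parcel:
  Dry to 1400 m: -9.6 × 1 km = -9.6°C, so T = 4.2°C.
  Saturated to 2400 m: -6.1 × 1 km = -6.1°C, so T = -1.9°C.
Environment:
  Environment, lower layer to 700 m: -5.5 × 0.3 km = -1.65°C, so T = 12.15°C.
  Environment, upper layer to 2400 m: -7.5 × 1.7 km = -12.75°C, so T = -0.6°C.
T_parcel − T_env = -1.9 − (-0.6) = -1.3°C

-1.3°C (parcel cooler than environment)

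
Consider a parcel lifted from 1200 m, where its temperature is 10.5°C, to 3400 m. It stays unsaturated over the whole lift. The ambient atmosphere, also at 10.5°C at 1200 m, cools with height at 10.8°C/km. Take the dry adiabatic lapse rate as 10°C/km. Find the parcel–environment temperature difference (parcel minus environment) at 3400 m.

Parcel:
  Dry to 3400 m: -10 × 2.2 km = -22°C, so T = -11.5°C.
Environment:
  Environment to 3400 m: -10.8 × 2.2 km = -23.76°C, so T = -13.26°C.
T_parcel − T_env = -11.5 − (-13.26) = +1.76°C

+1.76°C (parcel warmer than environment)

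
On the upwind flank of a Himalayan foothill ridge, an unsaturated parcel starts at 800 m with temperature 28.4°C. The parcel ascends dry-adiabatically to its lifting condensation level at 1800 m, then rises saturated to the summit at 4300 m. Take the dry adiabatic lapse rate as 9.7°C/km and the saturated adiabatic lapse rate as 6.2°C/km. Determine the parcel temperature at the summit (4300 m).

3.2°C

800 → 1800 m (dry, 9.7°C/km): ΔT = -9.7 × 1 = -9.7°C → T = 18.7°C
1800 → 4300 m (saturated, 6.2°C/km): ΔT = -6.2 × 2.5 = -15.5°C → T = 3.2°C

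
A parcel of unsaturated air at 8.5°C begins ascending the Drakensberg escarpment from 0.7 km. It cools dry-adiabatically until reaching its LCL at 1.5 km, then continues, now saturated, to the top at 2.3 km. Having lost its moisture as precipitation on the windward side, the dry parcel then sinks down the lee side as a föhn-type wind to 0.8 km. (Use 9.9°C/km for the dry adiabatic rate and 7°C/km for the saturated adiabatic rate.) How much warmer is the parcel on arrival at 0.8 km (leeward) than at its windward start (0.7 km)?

+1.33°C

700 → 1500 m (dry, 9.9°C/km): ΔT = -9.9 × 0.8 = -7.92°C → T = 0.58°C
1500 → 2300 m (saturated, 7°C/km): ΔT = -7 × 0.8 = -5.6°C → T = -5.02°C
2300 → 800 m (dry descent, 9.9°C/km): ΔT = +9.9 × 1.5 = +14.85°C → T = 9.83°C
Net change vs windward start: 9.83 − 8.5 = +1.33°C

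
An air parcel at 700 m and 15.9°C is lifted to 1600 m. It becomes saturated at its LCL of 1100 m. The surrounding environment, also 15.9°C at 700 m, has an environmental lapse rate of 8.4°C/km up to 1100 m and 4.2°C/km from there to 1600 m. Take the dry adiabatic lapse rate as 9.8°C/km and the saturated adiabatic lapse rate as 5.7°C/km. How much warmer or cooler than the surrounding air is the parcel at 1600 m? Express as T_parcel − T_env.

Parcel:
  700 → 1100 m (dry, 9.8°C/km): ΔT = -9.8 × 0.4 = -3.92°C → T = 11.98°C
  1100 → 1600 m (saturated, 5.7°C/km): ΔT = -5.7 × 0.5 = -2.85°C → T = 9.13°C
Environment:
  700 → 1100 m (environment, lower layer, 8.4°C/km): ΔT = -8.4 × 0.4 = -3.36°C → T = 12.54°C
  1100 → 1600 m (environment, upper layer, 4.2°C/km): ΔT = -4.2 × 0.5 = -2.1°C → T = 10.44°C
T_parcel − T_env = 9.13 − 10.44 = -1.31°C

-1.31°C (parcel cooler than environment)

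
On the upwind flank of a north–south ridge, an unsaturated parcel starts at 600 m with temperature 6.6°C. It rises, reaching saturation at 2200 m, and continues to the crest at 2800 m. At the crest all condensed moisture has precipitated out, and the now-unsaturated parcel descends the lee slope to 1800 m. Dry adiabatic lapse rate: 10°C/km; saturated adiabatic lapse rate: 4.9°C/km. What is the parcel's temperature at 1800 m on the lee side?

Dry to 2200 m: -10 × 1.6 km = -16°C, so T = -9.4°C.
Saturated to 2800 m: -4.9 × 0.6 km = -2.94°C, so T = -12.34°C.
Dry descent to 1800 m: +10 × 1 km = +10°C, so T = -2.34°C.

-2.34°C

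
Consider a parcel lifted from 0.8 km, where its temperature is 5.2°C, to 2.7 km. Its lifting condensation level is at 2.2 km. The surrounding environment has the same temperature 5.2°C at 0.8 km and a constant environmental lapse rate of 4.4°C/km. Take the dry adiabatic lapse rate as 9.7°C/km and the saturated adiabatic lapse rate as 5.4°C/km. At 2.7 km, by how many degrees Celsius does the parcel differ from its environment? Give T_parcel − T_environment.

Parcel:
  800 → 2200 m (dry, 9.7°C/km): ΔT = -9.7 × 1.4 = -13.58°C → T = -8.38°C
  2200 → 2700 m (saturated, 5.4°C/km): ΔT = -5.4 × 0.5 = -2.7°C → T = -11.08°C
Environment:
  800 → 2700 m (environment, 4.4°C/km): ΔT = -4.4 × 1.9 = -8.36°C → T = -3.16°C
T_parcel − T_env = -11.08 − (-3.16) = -7.92°C

-7.92°C (parcel cooler than environment)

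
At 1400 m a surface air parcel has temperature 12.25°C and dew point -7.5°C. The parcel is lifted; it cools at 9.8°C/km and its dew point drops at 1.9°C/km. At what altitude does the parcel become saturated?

T and T_d converge at 9.8 − 1.9 = 7.9°C per km
Height above start = (12.25 − (-7.5)) / 7.9 = 2.5 km
LCL altitude = 1400 m + 2500 m = 3900 m

3900 m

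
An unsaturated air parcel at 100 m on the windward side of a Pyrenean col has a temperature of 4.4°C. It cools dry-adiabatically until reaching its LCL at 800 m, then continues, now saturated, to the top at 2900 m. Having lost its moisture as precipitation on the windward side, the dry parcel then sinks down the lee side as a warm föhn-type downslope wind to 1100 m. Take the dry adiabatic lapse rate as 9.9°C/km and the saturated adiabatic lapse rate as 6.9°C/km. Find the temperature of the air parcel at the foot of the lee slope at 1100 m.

0.8°C

From 100 m to 800 m (dry): cools by 9.9 × 0.7 = 6.93°C, giving -2.53°C.
From 800 m to 2900 m (saturated): cools by 6.9 × 2.1 = 14.49°C, giving -17.02°C.
From 2900 m to 1100 m (dry descent): warms by 9.9 × 1.8 = 17.82°C, giving 0.8°C.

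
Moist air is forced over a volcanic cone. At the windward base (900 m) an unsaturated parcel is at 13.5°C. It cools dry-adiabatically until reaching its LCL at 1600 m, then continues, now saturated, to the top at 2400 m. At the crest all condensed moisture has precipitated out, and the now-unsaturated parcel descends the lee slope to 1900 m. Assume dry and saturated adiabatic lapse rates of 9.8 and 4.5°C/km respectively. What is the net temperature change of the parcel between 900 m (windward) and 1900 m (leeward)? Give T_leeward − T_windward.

From 900 m to 1600 m (dry): cools by 9.8 × 0.7 = 6.86°C, giving 6.64°C.
From 1600 m to 2400 m (saturated): cools by 4.5 × 0.8 = 3.6°C, giving 3.04°C.
From 2400 m to 1900 m (dry descent): warms by 9.8 × 0.5 = 4.9°C, giving 7.94°C.
Net change vs windward start: 7.94 − 13.5 = -5.56°C

-5.56°C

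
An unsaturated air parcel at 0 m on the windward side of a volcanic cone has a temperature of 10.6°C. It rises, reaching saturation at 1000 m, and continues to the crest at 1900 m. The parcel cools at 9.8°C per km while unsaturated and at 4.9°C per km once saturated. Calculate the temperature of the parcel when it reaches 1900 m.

0–1000 m, dry: Δz = 1 km ⇒ ΔT = -9.8°C; T = 0.8°C
1000–1900 m, saturated: Δz = 0.9 km ⇒ ΔT = -4.41°C; T = -3.61°C

-3.61°C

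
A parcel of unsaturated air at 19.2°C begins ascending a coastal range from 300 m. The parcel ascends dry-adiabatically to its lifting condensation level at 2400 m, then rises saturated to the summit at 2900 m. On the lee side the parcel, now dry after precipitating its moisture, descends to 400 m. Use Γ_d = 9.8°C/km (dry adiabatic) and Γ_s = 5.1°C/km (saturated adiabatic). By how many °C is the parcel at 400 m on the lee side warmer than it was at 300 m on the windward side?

+1.37°C

300 → 2400 m (dry, 9.8°C/km): ΔT = -9.8 × 2.1 = -20.58°C → T = -1.38°C
2400 → 2900 m (saturated, 5.1°C/km): ΔT = -5.1 × 0.5 = -2.55°C → T = -3.93°C
2900 → 400 m (dry descent, 9.8°C/km): ΔT = +9.8 × 2.5 = +24.5°C → T = 20.57°C
Net change vs windward start: 20.57 − 19.2 = +1.37°C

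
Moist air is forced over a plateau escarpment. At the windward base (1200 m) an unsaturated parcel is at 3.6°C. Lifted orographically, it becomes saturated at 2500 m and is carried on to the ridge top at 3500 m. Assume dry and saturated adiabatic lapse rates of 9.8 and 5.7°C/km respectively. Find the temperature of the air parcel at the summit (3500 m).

-14.84°C

1200 → 2500 m (dry, 9.8°C/km): ΔT = -9.8 × 1.3 = -12.74°C → T = -9.14°C
2500 → 3500 m (saturated, 5.7°C/km): ΔT = -5.7 × 1 = -5.7°C → T = -14.84°C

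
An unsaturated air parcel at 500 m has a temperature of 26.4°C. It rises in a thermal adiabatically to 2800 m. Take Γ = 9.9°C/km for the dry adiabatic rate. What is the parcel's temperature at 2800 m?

3.63°C

500 → 2800 m (dry adiabatic, 9.9°C/km): ΔT = -9.9 × 2.3 = -22.77°C → T = 3.63°C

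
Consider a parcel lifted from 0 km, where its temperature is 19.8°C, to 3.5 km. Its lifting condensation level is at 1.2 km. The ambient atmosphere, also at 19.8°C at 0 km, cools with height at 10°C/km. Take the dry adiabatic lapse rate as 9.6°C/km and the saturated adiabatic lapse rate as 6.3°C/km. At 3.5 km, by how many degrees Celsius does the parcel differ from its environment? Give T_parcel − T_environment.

+8.99°C (parcel warmer than environment)

Parcel:
  Dry to 1200 m: -9.6 × 1.2 km = -11.52°C, so T = 8.28°C.
  Saturated to 3500 m: -6.3 × 2.3 km = -14.49°C, so T = -6.21°C.
Environment:
  Environment to 3500 m: -10 × 3.5 km = -35°C, so T = -15.2°C.
T_parcel − T_env = -6.21 − (-15.2) = +8.99°C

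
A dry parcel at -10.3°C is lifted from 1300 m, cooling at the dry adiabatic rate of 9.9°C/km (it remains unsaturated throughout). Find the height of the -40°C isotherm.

Height above start = (-10.3 − (-40)) / 9.9 = 3 km
Altitude = 1300 m + 3000 m = 4300 m

4300 m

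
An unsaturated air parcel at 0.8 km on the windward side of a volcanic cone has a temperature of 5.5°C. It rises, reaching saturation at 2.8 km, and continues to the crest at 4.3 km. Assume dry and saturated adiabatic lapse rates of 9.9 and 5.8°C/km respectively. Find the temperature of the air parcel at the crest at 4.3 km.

-23°C

From 800 m to 2800 m (dry): cools by 9.9 × 2 = 19.8°C, giving -14.3°C.
From 2800 m to 4300 m (saturated): cools by 5.8 × 1.5 = 8.7°C, giving -23°C.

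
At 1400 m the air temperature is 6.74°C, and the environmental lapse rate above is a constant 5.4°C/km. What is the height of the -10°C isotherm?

Height above start = (6.74 − (-10)) / 5.4 = 3.1 km
Altitude = 1400 m + 3100 m = 4500 m

4500 m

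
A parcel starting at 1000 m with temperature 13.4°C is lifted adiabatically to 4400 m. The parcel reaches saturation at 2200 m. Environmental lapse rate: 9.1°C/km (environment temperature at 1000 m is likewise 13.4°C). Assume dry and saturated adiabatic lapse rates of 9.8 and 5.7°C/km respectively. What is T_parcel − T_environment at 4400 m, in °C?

Parcel:
  Dry to 2200 m: -9.8 × 1.2 km = -11.76°C, so T = 1.64°C.
  Saturated to 4400 m: -5.7 × 2.2 km = -12.54°C, so T = -10.9°C.
Environment:
  Environment to 4400 m: -9.1 × 3.4 km = -30.94°C, so T = -17.54°C.
T_parcel − T_env = -10.9 − (-17.54) = +6.64°C

+6.64°C (parcel warmer than environment)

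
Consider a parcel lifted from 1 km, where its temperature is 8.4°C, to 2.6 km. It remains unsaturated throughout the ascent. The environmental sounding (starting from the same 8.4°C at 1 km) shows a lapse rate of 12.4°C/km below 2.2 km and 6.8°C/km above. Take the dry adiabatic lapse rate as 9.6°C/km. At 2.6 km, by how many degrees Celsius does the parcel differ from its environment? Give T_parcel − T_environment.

Parcel:
  Dry to 2600 m: -9.6 × 1.6 km = -15.36°C, so T = -6.96°C.
Environment:
  Environment, lower layer to 2200 m: -12.4 × 1.2 km = -14.88°C, so T = -6.48°C.
  Environment, upper layer to 2600 m: -6.8 × 0.4 km = -2.72°C, so T = -9.2°C.
T_parcel − T_env = -6.96 − (-9.2) = +2.24°C

+2.24°C (parcel warmer than environment)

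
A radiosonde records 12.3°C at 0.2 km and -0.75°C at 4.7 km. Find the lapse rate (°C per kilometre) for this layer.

2.9°C/km

Γ = −ΔT/Δz = (12.3 − (-0.75)) / (4700 − 200) m
  = 13.05°C / 4.5 km = 2.9°C/km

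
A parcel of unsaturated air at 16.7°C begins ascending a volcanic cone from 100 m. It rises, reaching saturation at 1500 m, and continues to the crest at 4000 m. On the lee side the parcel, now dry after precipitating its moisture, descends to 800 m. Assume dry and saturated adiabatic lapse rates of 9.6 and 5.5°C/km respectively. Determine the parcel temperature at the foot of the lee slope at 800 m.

100–1500 m, dry: Δz = 1.4 km ⇒ ΔT = -13.44°C; T = 3.26°C
1500–4000 m, saturated: Δz = 2.5 km ⇒ ΔT = -13.75°C; T = -10.49°C
4000–800 m, dry descent: Δz = 3.2 km ⇒ ΔT = +30.72°C; T = 20.23°C

20.23°C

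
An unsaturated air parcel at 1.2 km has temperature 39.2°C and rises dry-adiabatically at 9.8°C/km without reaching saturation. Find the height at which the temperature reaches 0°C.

Height above start = (39.2 − 0) / 9.8 = 4 km
Altitude = 1200 m + 4000 m = 5200 m

5.2 km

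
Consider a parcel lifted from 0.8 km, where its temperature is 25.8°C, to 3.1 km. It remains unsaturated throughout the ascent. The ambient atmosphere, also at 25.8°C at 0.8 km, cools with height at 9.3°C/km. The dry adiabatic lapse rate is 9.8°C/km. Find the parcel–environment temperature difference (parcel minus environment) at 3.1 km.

-1.15°C (parcel cooler than environment)

Parcel:
  800 → 3100 m (dry, 9.8°C/km): ΔT = -9.8 × 2.3 = -22.54°C → T = 3.26°C
Environment:
  800 → 3100 m (environment, 9.3°C/km): ΔT = -9.3 × 2.3 = -21.39°C → T = 4.41°C
T_parcel − T_env = 3.26 − 4.41 = -1.15°C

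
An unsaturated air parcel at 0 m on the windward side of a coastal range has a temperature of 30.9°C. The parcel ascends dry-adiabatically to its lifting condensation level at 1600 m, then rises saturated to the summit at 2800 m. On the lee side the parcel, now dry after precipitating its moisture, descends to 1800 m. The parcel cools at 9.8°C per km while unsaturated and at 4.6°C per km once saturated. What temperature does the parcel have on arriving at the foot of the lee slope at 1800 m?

From 0 m to 1600 m (dry): cools by 9.8 × 1.6 = 15.68°C, giving 15.22°C.
From 1600 m to 2800 m (saturated): cools by 4.6 × 1.2 = 5.52°C, giving 9.7°C.
From 2800 m to 1800 m (dry descent): warms by 9.8 × 1 = 9.8°C, giving 19.5°C.

19.5°C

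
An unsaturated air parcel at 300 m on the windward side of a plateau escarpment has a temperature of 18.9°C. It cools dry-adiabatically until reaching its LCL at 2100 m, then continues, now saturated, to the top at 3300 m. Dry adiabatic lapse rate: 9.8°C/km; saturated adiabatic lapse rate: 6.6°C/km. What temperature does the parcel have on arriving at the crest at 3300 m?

Dry to 2100 m: -9.8 × 1.8 km = -17.64°C, so T = 1.26°C.
Saturated to 3300 m: -6.6 × 1.2 km = -7.92°C, so T = -6.66°C.

-6.66°C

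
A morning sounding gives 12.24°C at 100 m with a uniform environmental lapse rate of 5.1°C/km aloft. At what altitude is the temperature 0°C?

2500 m

Height above start = (12.24 − 0) / 5.1 = 2.4 km
Altitude = 100 m + 2400 m = 2500 m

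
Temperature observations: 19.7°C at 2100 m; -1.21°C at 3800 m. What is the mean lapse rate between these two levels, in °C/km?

Γ = −ΔT/Δz = (19.7 − (-1.21)) / (3800 − 2100) m
  = 20.91°C / 1.7 km = 12.3°C/km

12.3°C/km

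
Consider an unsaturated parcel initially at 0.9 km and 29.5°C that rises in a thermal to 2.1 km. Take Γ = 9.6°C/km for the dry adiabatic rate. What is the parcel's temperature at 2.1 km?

17.98°C

900–2100 m, dry adiabatic: Δz = 1.2 km ⇒ ΔT = -11.52°C; T = 17.98°C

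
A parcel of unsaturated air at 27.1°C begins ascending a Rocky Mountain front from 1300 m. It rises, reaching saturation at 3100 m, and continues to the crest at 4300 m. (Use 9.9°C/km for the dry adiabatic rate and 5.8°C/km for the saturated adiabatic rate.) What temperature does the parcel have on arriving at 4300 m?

2.32°C

From 1300 m to 3100 m (dry): cools by 9.9 × 1.8 = 17.82°C, giving 9.28°C.
From 3100 m to 4300 m (saturated): cools by 5.8 × 1.2 = 6.96°C, giving 2.32°C.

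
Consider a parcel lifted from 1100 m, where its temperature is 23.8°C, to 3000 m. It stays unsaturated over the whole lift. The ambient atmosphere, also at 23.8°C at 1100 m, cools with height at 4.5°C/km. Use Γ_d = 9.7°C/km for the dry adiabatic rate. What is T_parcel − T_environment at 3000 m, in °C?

Parcel:
  From 1100 m to 3000 m (dry): cools by 9.7 × 1.9 = 18.43°C, giving 5.37°C.
Environment:
  From 1100 m to 3000 m (environment): cools by 4.5 × 1.9 = 8.55°C, giving 15.25°C.
T_parcel − T_env = 5.37 − 15.25 = -9.88°C

-9.88°C (parcel cooler than environment)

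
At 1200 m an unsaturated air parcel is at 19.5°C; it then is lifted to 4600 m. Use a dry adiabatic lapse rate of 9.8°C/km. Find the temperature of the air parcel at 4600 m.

-13.82°C

1200–4600 m, dry adiabatic: Δz = 3.4 km ⇒ ΔT = -33.32°C; T = -13.82°C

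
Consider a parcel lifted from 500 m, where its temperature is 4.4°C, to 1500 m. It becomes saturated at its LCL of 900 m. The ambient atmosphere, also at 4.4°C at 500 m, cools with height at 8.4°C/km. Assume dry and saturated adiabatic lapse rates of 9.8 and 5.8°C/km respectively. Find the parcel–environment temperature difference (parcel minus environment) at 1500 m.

Parcel:
  Dry to 900 m: -9.8 × 0.4 km = -3.92°C, so T = 0.48°C.
  Saturated to 1500 m: -5.8 × 0.6 km = -3.48°C, so T = -3°C.
Environment:
  Environment to 1500 m: -8.4 × 1 km = -8.4°C, so T = -4°C.
T_parcel − T_env = -3 − (-4) = +1°C

+1°C (parcel warmer than environment)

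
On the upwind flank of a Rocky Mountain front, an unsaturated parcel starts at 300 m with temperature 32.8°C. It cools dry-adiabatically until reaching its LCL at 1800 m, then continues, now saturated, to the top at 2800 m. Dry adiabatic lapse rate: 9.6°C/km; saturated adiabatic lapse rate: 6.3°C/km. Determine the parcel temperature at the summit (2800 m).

12.1°C

300–1800 m, dry: Δz = 1.5 km ⇒ ΔT = -14.4°C; T = 18.4°C
1800–2800 m, saturated: Δz = 1 km ⇒ ΔT = -6.3°C; T = 12.1°C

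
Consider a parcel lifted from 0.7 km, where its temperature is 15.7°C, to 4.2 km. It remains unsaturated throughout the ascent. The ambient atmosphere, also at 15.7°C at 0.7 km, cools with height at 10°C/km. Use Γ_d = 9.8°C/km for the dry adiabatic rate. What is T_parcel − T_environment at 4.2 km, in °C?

+0.7°C (parcel warmer than environment)

Parcel:
  From 700 m to 4200 m (dry): cools by 9.8 × 3.5 = 34.3°C, giving -18.6°C.
Environment:
  From 700 m to 4200 m (environment): cools by 10 × 3.5 = 35°C, giving -19.3°C.
T_parcel − T_env = -18.6 − (-19.3) = +0.7°C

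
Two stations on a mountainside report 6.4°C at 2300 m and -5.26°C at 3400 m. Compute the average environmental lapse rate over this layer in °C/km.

10.6°C/km

Γ = −ΔT/Δz = (6.4 − (-5.26)) / (3400 − 2300) m
  = 11.66°C / 1.1 km = 10.6°C/km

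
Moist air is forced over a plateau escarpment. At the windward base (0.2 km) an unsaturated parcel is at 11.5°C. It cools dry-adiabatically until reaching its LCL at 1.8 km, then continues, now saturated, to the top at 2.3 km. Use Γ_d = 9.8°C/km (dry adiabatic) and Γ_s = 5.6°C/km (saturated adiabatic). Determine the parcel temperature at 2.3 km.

-6.98°C

200–1800 m, dry: Δz = 1.6 km ⇒ ΔT = -15.68°C; T = -4.18°C
1800–2300 m, saturated: Δz = 0.5 km ⇒ ΔT = -2.8°C; T = -6.98°C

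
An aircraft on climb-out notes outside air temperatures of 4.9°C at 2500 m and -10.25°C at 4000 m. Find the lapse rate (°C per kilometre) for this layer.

10.1°C/km

Γ = −ΔT/Δz = (4.9 − (-10.25)) / (4000 − 2500) m
  = 15.15°C / 1.5 km = 10.1°C/km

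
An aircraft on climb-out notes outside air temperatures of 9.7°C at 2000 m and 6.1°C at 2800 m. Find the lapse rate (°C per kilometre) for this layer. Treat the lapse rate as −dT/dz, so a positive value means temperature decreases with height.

4.5°C/km

Γ = −ΔT/Δz = (9.7 − 6.1) / (2800 − 2000) m
  = 3.6°C / 0.8 km = 4.5°C/km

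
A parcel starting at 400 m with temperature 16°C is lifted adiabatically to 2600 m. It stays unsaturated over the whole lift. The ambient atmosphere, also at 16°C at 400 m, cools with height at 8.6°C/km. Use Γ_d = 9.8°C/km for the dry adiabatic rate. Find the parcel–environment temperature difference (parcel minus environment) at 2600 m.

Parcel:
  400–2600 m, dry: Δz = 2.2 km ⇒ ΔT = -21.56°C; T = -5.56°C
Environment:
  400–2600 m, environment: Δz = 2.2 km ⇒ ΔT = -18.92°C; T = -2.92°C
T_parcel − T_env = -5.56 − (-2.92) = -2.64°C

-2.64°C (parcel cooler than environment)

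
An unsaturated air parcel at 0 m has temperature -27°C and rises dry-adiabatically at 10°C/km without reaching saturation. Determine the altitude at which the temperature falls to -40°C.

1300 m

Height above start = (-27 − (-40)) / 10 = 1.3 km
Altitude = 0 m + 1300 m = 1300 m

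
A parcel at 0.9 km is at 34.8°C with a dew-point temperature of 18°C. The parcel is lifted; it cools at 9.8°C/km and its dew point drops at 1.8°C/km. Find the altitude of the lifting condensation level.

T and T_d converge at 9.8 − 1.8 = 8°C per km
Height above start = (34.8 − 18) / 8 = 2.1 km
LCL altitude = 900 m + 2100 m = 3000 m

3 km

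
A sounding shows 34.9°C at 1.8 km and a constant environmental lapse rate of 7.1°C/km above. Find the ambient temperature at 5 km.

From 1800 m to 5000 m (environmental): cools by 7.1 × 3.2 = 22.72°C, giving 12.18°C.

12.18°C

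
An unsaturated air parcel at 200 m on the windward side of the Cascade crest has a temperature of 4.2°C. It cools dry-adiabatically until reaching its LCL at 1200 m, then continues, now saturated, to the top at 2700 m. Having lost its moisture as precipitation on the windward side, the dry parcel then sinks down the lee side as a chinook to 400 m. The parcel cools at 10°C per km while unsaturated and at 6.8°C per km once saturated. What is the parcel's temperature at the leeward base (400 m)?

7°C

200–1200 m, dry: Δz = 1 km ⇒ ΔT = -10°C; T = -5.8°C
1200–2700 m, saturated: Δz = 1.5 km ⇒ ΔT = -10.2°C; T = -16°C
2700–400 m, dry descent: Δz = 2.3 km ⇒ ΔT = +23°C; T = 7°C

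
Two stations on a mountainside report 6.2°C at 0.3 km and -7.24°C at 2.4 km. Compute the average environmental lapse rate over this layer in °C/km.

Γ = −ΔT/Δz = (6.2 − (-7.24)) / (2400 − 300) m
  = 13.44°C / 2.1 km = 6.4°C/km

6.4°C/km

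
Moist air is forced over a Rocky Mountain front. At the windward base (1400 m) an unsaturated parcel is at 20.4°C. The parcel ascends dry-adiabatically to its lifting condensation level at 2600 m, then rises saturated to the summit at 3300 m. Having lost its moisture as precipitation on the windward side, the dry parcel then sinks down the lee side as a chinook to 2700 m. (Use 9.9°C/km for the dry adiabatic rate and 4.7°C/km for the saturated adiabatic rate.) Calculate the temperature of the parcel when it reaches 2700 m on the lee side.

1400–2600 m, dry: Δz = 1.2 km ⇒ ΔT = -11.88°C; T = 8.52°C
2600–3300 m, saturated: Δz = 0.7 km ⇒ ΔT = -3.29°C; T = 5.23°C
3300–2700 m, dry descent: Δz = 0.6 km ⇒ ΔT = +5.94°C; T = 11.17°C

11.17°C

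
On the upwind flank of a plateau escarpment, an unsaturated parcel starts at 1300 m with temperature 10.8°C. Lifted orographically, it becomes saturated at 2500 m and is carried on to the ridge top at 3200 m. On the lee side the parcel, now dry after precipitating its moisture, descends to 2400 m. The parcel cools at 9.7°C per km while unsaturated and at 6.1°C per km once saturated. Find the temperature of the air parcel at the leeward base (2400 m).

2.65°C

1300–2500 m, dry: Δz = 1.2 km ⇒ ΔT = -11.64°C; T = -0.84°C
2500–3200 m, saturated: Δz = 0.7 km ⇒ ΔT = -4.27°C; T = -5.11°C
3200–2400 m, dry descent: Δz = 0.8 km ⇒ ΔT = +7.76°C; T = 2.65°C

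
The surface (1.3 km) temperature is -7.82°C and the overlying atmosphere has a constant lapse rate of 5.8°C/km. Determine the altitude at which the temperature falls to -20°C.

Height above start = (-7.82 − (-20)) / 5.8 = 2.1 km
Altitude = 1300 m + 2100 m = 3400 m

3.4 km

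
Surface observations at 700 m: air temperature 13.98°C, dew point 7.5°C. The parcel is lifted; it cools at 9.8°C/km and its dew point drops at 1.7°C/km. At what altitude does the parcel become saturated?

1500 m

T and T_d converge at 9.8 − 1.7 = 8.1°C per km
Height above start = (13.98 − 7.5) / 8.1 = 0.8 km
LCL altitude = 700 m + 800 m = 1500 m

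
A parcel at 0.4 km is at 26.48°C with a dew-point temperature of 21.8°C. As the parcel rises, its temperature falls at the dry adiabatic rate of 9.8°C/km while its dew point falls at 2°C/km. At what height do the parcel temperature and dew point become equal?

T and T_d converge at 9.8 − 2 = 7.8°C per km
Height above start = (26.48 − 21.8) / 7.8 = 0.6 km
LCL altitude = 400 m + 600 m = 1000 m

1 km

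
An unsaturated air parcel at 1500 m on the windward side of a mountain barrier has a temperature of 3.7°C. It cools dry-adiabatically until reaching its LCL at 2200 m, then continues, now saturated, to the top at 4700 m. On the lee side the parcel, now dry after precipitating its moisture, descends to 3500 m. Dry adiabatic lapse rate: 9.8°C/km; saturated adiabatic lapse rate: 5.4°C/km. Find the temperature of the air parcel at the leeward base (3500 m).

1500 → 2200 m (dry, 9.8°C/km): ΔT = -9.8 × 0.7 = -6.86°C → T = -3.16°C
2200 → 4700 m (saturated, 5.4°C/km): ΔT = -5.4 × 2.5 = -13.5°C → T = -16.66°C
4700 → 3500 m (dry descent, 9.8°C/km): ΔT = +9.8 × 1.2 = +11.76°C → T = -4.9°C

-4.9°C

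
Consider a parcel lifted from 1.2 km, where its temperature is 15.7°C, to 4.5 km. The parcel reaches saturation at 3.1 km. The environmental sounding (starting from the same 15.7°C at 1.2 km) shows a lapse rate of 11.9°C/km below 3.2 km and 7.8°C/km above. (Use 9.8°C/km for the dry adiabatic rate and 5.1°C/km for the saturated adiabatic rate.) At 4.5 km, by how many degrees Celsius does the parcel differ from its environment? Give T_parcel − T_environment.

+8.18°C (parcel warmer than environment)

Parcel:
  From 1200 m to 3100 m (dry): cools by 9.8 × 1.9 = 18.62°C, giving -2.92°C.
  From 3100 m to 4500 m (saturated): cools by 5.1 × 1.4 = 7.14°C, giving -10.06°C.
Environment:
  From 1200 m to 3200 m (environment, lower layer): cools by 11.9 × 2 = 23.8°C, giving -8.1°C.
  From 3200 m to 4500 m (environment, upper layer): cools by 7.8 × 1.3 = 10.14°C, giving -18.24°C.
T_parcel − T_env = -10.06 − (-18.24) = +8.18°C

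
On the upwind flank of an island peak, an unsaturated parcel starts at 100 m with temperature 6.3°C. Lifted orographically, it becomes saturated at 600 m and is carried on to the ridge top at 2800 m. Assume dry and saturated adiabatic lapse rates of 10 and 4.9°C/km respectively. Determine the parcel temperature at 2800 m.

100 → 600 m (dry, 10°C/km): ΔT = -10 × 0.5 = -5°C → T = 1.3°C
600 → 2800 m (saturated, 4.9°C/km): ΔT = -4.9 × 2.2 = -10.78°C → T = -9.48°C

-9.48°C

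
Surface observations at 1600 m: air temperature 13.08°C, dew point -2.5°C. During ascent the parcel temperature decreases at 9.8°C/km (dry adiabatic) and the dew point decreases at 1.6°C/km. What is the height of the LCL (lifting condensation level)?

3500 m

T and T_d converge at 9.8 − 1.6 = 8.2°C per km
Height above start = (13.08 − (-2.5)) / 8.2 = 1.9 km
LCL altitude = 1600 m + 1900 m = 3500 m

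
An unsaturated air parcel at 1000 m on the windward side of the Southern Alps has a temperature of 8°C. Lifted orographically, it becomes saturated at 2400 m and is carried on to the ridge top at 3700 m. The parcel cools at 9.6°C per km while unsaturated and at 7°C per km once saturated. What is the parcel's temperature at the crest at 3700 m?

1000 → 2400 m (dry, 9.6°C/km): ΔT = -9.6 × 1.4 = -13.44°C → T = -5.44°C
2400 → 3700 m (saturated, 7°C/km): ΔT = -7 × 1.3 = -9.1°C → T = -14.54°C

-14.54°C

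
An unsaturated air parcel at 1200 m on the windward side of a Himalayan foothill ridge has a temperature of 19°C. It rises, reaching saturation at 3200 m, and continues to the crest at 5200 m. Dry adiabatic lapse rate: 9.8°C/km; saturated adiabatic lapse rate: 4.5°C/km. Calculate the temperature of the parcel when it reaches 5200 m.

1200–3200 m, dry: Δz = 2 km ⇒ ΔT = -19.6°C; T = -0.6°C
3200–5200 m, saturated: Δz = 2 km ⇒ ΔT = -9°C; T = -9.6°C

-9.6°C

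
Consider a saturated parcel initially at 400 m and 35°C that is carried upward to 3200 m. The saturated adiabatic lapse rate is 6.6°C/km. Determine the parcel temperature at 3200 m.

400–3200 m, saturated adiabatic: Δz = 2.8 km ⇒ ΔT = -18.48°C; T = 16.52°C

16.52°C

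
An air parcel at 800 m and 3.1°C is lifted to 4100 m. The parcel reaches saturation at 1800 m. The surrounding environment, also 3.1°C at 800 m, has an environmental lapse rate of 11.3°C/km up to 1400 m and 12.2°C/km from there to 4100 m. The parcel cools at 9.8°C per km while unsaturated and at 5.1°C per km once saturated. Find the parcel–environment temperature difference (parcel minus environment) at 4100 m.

+18.19°C (parcel warmer than environment)

Parcel:
  800–1800 m, dry: Δz = 1 km ⇒ ΔT = -9.8°C; T = -6.7°C
  1800–4100 m, saturated: Δz = 2.3 km ⇒ ΔT = -11.73°C; T = -18.43°C
Environment:
  800–1400 m, environment, lower layer: Δz = 0.6 km ⇒ ΔT = -6.78°C; T = -3.68°C
  1400–4100 m, environment, upper layer: Δz = 2.7 km ⇒ ΔT = -32.94°C; T = -36.62°C
T_parcel − T_env = -18.43 − (-36.62) = +18.19°C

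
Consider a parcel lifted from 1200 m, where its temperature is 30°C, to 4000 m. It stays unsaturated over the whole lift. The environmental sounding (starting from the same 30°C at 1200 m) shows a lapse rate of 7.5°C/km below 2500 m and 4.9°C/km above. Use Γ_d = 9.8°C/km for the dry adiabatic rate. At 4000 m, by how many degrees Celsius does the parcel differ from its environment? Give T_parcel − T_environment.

Parcel:
  1200–4000 m, dry: Δz = 2.8 km ⇒ ΔT = -27.44°C; T = 2.56°C
Environment:
  1200–2500 m, environment, lower layer: Δz = 1.3 km ⇒ ΔT = -9.75°C; T = 20.25°C
  2500–4000 m, environment, upper layer: Δz = 1.5 km ⇒ ΔT = -7.35°C; T = 12.9°C
T_parcel − T_env = 2.56 − 12.9 = -10.34°C

-10.34°C (parcel cooler than environment)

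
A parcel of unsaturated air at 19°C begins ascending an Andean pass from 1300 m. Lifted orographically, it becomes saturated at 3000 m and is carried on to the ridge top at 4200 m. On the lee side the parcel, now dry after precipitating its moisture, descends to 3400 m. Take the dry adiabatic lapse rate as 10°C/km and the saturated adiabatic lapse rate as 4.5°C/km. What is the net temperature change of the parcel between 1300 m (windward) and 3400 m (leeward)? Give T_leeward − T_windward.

1300 → 3000 m (dry, 10°C/km): ΔT = -10 × 1.7 = -17°C → T = 2°C
3000 → 4200 m (saturated, 4.5°C/km): ΔT = -4.5 × 1.2 = -5.4°C → T = -3.4°C
4200 → 3400 m (dry descent, 10°C/km): ΔT = +10 × 0.8 = +8°C → T = 4.6°C
Net change vs windward start: 4.6 − 19 = -14.4°C

-14.4°C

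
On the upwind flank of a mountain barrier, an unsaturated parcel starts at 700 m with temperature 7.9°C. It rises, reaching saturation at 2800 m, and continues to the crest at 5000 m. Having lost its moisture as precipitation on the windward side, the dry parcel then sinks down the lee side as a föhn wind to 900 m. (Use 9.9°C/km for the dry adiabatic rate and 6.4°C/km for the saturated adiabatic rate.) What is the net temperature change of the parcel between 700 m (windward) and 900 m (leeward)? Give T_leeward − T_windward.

700 → 2800 m (dry, 9.9°C/km): ΔT = -9.9 × 2.1 = -20.79°C → T = -12.89°C
2800 → 5000 m (saturated, 6.4°C/km): ΔT = -6.4 × 2.2 = -14.08°C → T = -26.97°C
5000 → 900 m (dry descent, 9.9°C/km): ΔT = +9.9 × 4.1 = +40.59°C → T = 13.62°C
Net change vs windward start: 13.62 − 7.9 = +5.72°C

+5.72°C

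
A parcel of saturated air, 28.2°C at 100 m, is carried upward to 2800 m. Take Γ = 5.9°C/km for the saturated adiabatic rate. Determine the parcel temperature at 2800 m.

Saturated adiabatic to 2800 m: -5.9 × 2.7 km = -15.93°C, so T = 12.27°C.

12.27°C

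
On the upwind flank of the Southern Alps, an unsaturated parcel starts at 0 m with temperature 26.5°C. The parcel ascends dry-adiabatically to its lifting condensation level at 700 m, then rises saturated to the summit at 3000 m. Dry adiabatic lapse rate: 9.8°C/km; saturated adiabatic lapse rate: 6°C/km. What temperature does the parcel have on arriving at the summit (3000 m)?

5.84°C

From 0 m to 700 m (dry): cools by 9.8 × 0.7 = 6.86°C, giving 19.64°C.
From 700 m to 3000 m (saturated): cools by 6 × 2.3 = 13.8°C, giving 5.84°C.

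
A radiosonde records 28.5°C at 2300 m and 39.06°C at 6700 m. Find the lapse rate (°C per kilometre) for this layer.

Γ = −ΔT/Δz = (28.5 − 39.06) / (6700 − 2300) m
  = -10.56°C / 4.4 km = -2.4°C/km

-2.4°C/km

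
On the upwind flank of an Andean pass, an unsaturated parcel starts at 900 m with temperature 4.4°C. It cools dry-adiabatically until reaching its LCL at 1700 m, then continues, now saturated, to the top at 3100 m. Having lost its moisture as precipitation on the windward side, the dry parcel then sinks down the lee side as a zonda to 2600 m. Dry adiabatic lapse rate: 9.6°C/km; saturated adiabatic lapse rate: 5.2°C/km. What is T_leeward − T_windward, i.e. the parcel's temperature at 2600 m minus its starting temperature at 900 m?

900–1700 m, dry: Δz = 0.8 km ⇒ ΔT = -7.68°C; T = -3.28°C
1700–3100 m, saturated: Δz = 1.4 km ⇒ ΔT = -7.28°C; T = -10.56°C
3100–2600 m, dry descent: Δz = 0.5 km ⇒ ΔT = +4.8°C; T = -5.76°C
Net change vs windward start: -5.76 − 4.4 = -10.16°C

-10.16°C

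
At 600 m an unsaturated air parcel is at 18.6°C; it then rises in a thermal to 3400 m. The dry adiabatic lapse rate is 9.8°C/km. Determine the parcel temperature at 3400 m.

-8.84°C

Dry adiabatic to 3400 m: -9.8 × 2.8 km = -27.44°C, so T = -8.84°C.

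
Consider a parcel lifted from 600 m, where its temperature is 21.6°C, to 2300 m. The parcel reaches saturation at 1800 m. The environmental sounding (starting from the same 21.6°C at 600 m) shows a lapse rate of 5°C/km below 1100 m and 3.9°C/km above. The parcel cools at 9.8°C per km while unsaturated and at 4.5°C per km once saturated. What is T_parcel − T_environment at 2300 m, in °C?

-6.83°C (parcel cooler than environment)

Parcel:
  600 → 1800 m (dry, 9.8°C/km): ΔT = -9.8 × 1.2 = -11.76°C → T = 9.84°C
  1800 → 2300 m (saturated, 4.5°C/km): ΔT = -4.5 × 0.5 = -2.25°C → T = 7.59°C
Environment:
  600 → 1100 m (environment, lower layer, 5°C/km): ΔT = -5 × 0.5 = -2.5°C → T = 19.1°C
  1100 → 2300 m (environment, upper layer, 3.9°C/km): ΔT = -3.9 × 1.2 = -4.68°C → T = 14.42°C
T_parcel − T_env = 7.59 − 14.42 = -6.83°C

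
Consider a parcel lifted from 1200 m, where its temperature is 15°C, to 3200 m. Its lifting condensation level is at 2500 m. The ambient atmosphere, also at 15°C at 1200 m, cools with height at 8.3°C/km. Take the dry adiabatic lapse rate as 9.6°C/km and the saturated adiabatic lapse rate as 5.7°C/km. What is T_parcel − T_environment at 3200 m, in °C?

+0.13°C (parcel warmer than environment)

Parcel:
  From 1200 m to 2500 m (dry): cools by 9.6 × 1.3 = 12.48°C, giving 2.52°C.
  From 2500 m to 3200 m (saturated): cools by 5.7 × 0.7 = 3.99°C, giving -1.47°C.
Environment:
  From 1200 m to 3200 m (environment): cools by 8.3 × 2 = 16.6°C, giving -1.6°C.
T_parcel − T_env = -1.47 − (-1.6) = +0.13°C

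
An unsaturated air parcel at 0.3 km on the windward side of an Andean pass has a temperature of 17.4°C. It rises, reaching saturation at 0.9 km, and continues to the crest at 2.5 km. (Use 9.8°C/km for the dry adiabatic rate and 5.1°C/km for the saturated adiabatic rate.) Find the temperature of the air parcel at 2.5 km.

3.36°C

From 300 m to 900 m (dry): cools by 9.8 × 0.6 = 5.88°C, giving 11.52°C.
From 900 m to 2500 m (saturated): cools by 5.1 × 1.6 = 8.16°C, giving 3.36°C.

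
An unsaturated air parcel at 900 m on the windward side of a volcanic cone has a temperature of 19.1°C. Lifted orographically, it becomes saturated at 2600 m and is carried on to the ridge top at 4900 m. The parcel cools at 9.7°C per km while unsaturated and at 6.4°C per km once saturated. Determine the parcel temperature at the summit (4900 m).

From 900 m to 2600 m (dry): cools by 9.7 × 1.7 = 16.49°C, giving 2.61°C.
From 2600 m to 4900 m (saturated): cools by 6.4 × 2.3 = 14.72°C, giving -12.11°C.

-12.11°C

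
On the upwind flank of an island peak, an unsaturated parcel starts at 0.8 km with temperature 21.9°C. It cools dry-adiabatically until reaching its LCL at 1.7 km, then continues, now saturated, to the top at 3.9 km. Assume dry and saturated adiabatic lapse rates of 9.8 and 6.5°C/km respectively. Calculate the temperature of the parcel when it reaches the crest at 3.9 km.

800 → 1700 m (dry, 9.8°C/km): ΔT = -9.8 × 0.9 = -8.82°C → T = 13.08°C
1700 → 3900 m (saturated, 6.5°C/km): ΔT = -6.5 × 2.2 = -14.3°C → T = -1.22°C

-1.22°C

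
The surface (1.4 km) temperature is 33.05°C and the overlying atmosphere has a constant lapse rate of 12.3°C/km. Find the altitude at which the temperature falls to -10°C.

Height above start = (33.05 − (-10)) / 12.3 = 3.5 km
Altitude = 1400 m + 3500 m = 4900 m

4.9 km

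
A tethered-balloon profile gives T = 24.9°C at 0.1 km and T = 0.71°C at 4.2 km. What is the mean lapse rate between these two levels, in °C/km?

5.9°C/km

Γ = −ΔT/Δz = (24.9 − 0.71) / (4200 − 100) m
  = 24.19°C / 4.1 km = 5.9°C/km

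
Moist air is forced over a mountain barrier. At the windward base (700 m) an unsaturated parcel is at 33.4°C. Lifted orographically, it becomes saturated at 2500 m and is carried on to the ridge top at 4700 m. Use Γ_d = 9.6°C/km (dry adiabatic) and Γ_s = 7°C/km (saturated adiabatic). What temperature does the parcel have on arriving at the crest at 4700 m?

0.72°C

700 → 2500 m (dry, 9.6°C/km): ΔT = -9.6 × 1.8 = -17.28°C → T = 16.12°C
2500 → 4700 m (saturated, 7°C/km): ΔT = -7 × 2.2 = -15.4°C → T = 0.72°C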